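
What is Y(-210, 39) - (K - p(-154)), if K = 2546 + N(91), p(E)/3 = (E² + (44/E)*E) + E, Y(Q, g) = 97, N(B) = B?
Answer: 68278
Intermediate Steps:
p(E) = 132 + 3*E + 3*E² (p(E) = 3*((E² + (44/E)*E) + E) = 3*((E² + 44) + E) = 3*((44 + E²) + E) = 3*(44 + E + E²) = 132 + 3*E + 3*E²)
K = 2637 (K = 2546 + 91 = 2637)
Y(-210, 39) - (K - p(-154)) = 97 - (2637 - (132 + 3*(-154) + 3*(-154)²)) = 97 - (2637 - (132 - 462 + 3*23716)) = 97 - (2637 - (132 - 462 + 71148)) = 97 - (2637 - 1*70818) = 97 - (2637 - 70818) = 97 - 1*(-68181) = 97 + 68181 = 68278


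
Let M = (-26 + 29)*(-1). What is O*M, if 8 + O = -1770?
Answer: 5334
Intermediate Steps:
O = -1778 (O = -8 - 1770 = -1778)
M = -3 (M = 3*(-1) = -3)
O*M = -1778*(-3) = 5334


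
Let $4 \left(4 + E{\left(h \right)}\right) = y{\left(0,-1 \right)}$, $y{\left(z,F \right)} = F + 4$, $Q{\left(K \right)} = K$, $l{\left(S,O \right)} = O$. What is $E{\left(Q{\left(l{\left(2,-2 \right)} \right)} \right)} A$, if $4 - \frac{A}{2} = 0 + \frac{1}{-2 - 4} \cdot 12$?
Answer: $-39$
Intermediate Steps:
$y{\left(z,F \right)} = 4 + F$
$E{\left(h \right)} = - \frac{13}{4}$ ($E{\left(h \right)} = -4 + \frac{4 - 1}{4} = -4 + \frac{1}{4} \cdot 3 = -4 + \frac{3}{4} = - \frac{13}{4}$)
$A = 12$ ($A = 8 - 2 \left(0 + \frac{1}{-2 - 4} \cdot 12\right) = 8 - 2 \left(0 + \frac{1}{-6} \cdot 12\right) = 8 - 2 \left(0 - 2\right) = 8 - -4 = 8 + 4 = 12$)
$E{\left(Q{\left(l{\left(2,-2 \right)} \right)} \right)} A = \left(- \frac{13}{4}\right) 12 = -39$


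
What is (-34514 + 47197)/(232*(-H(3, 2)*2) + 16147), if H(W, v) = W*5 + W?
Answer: 12683/7795 ≈ 1.6271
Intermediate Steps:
H(W, v) = 6*W (H(W, v) = 5*W + W = 6*W)
(-34514 + 47197)/(232*(-H(3, 2)*2) + 16147) = (-34514 + 47197)/(232*(-6*3*2) + 16147) = 12683/(232*(-1*18*2) + 16147) = 12683/(232*(-18*2) + 16147) = 12683/(232*(-36) + 16147) = 12683/(-8352 + 16147) = 12683/7795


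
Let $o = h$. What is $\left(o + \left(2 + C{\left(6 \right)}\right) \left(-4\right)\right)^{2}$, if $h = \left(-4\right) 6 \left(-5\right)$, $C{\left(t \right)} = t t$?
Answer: $1024$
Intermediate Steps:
$C{\left(t \right)} = t^{2}$
$h = 120$ ($h = \left(-24\right) \left(-5\right) = 120$)
$o = 120$
$\left(o + \left(2 + C{\left(6 \right)}\right) \left(-4\right)\right)^{2} = \left(120 + \left(2 + 6^{2}\right) \left(-4\right)\right)^{2} = \left(120 + \left(2 + 36\right) \left(-4\right)\right)^{2} = \left(120 + 38 \left(-4\right)\right)^{2} = \left(120 - 152\right)^{2} = \left(-32\right)^{2} = 1024$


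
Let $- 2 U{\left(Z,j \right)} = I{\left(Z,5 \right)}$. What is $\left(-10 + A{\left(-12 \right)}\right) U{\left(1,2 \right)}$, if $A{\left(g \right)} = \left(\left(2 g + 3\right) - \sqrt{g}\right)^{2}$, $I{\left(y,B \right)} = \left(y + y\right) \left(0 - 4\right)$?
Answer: $1676 + 336 i \sqrt{3} \approx 1676.0 + 581.97 i$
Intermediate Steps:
$I{\left(y,B \right)} = - 8 y$ ($I{\left(y,B \right)} = 2 y \left(-4\right) = - 8 y$)
$U{\left(Z,j \right)} = 4 Z$ ($U{\left(Z,j \right)} = - \frac{\left(-8\right) Z}{2} = 4 Z$)
$A{\left(g \right)} = \left(3 - \sqrt{g} + 2 g\right)^{2}$ ($A{\left(g \right)} = \left(\left(3 + 2 g\right) - \sqrt{g}\right)^{2} = \left(3 - \sqrt{g} + 2 g\right)^{2}$)
$\left(-10 + A{\left(-12 \right)}\right) U{\left(1,2 \right)} = \left(-10 + \left(3 - \sqrt{-12} + 2 \left(-12\right)\right)^{2}\right) 4 \cdot 1 = \left(-10 + \left(3 - 2 i \sqrt{3} - 24\right)^{2}\right) 4 = \left(-10 + \left(-21 - 2 i \sqrt{3}\right)^{2}\right) 4 = -40 + 4 \left(-21 - 2 i \sqrt{3}\right)^{2}$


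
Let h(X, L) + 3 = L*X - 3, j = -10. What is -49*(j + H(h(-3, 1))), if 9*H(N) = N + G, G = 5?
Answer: 4606/9 ≈ 511.78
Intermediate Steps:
h(X, L) = -6 + L*X (h(X, L) = -3 + (L*X - 3) = -3 + (-3 + L*X) = -6 + L*X)
H(N) = 5/9 + N/9 (H(N) = (N + 5)/9 = (5 + N)/9 = 5/9 + N/9)
-49*(j + H(h(-3, 1))) = -49*(-10 + (5/9 + (-6 + 1*(-3))/9)) = -49*(-10 + (5/9 + (-6 - 3)/9)) = -49*(-10 + (5/9 + (1/9)*(-9))) = -49*(-10 + (5/9 - 1)) = -49*(-10 - 4/9) = -49*(-94/9) = 4606/9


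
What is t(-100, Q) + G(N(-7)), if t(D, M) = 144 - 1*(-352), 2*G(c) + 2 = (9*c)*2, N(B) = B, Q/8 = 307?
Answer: 432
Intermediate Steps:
Q = 2456 (Q = 8*307 = 2456)
G(c) = -1 + 9*c (G(c) = -1 + ((9*c)*2)/2 = -1 + (18*c)/2 = -1 + 9*c)
t(D, M) = 496 (t(D, M) = 144 + 352 = 496)
t(-100, Q) + G(N(-7)) = 496 + (-1 + 9*(-7)) = 496 + (-1 - 63) = 496 - 64 = 432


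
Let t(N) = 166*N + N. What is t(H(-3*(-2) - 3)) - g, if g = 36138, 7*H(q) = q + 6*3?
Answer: -35637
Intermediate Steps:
H(q) = 18/7 + q/7 (H(q) = (q + 6*3)/7 = (q + 18)/7 = (18 + q)/7 = 18/7 + q/7)
t(N) = 167*N
t(H(-3*(-2) - 3)) - g = 167*(18/7 + (-3*(-2) - 3)/7) - 1*36138 = 167*(18/7 + (6 - 3)/7) - 36138 = 167*(18/7 + (1/7)*3) - 36138 = 167*(18/7 + 3/7) - 36138 = 167*3 - 36138 = 501 - 36138 = -35637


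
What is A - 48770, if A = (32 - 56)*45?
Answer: -49850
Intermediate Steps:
A = -1080 (A = -24*45 = -1080)
A - 48770 = -1080 - 48770 = -49850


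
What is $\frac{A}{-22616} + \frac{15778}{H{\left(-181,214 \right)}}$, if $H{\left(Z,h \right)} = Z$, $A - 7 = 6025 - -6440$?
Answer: $- \frac{44886585}{511687} \approx -87.723$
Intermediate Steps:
$A = 12472$ ($A = 7 + \left(6025 - -6440\right) = 7 + \left(6025 + 6440\right) = 7 + 12465 = 12472$)
$\frac{A}{-22616} + \frac{15778}{H{\left(-181,214 \right)}} = \frac{12472}{-22616} + \frac{15778}{-181} = 12472 \left(- \frac{1}{22616}\right) + 15778 \left(- \frac{1}{181}\right) = - \frac{1559}{2827} - \frac{15778}{181} = - \frac{44886585}{511687}$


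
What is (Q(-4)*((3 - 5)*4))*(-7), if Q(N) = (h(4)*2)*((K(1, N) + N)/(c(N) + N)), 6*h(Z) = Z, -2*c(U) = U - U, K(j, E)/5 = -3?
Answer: 1064/3 ≈ 354.67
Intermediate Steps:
K(j, E) = -15 (K(j, E) = 5*(-3) = -15)
c(U) = 0 (c(U) = -(U - U)/2 = -½*0 = 0)
h(Z) = Z/6
Q(N) = 4*(-15 + N)/(3*N) (Q(N) = (((⅙)*4)*2)*((-15 + N)/(0 + N)) = ((⅔)*2)*((-15 + N)/N) = 4*((-15 + N)/N)/3 = 4*(-15 + N)/(3*N))
(Q(-4)*((3 - 5)*4))*(-7) = ((4/3 - 20/(-4))*((3 - 5)*4))*(-7) = ((4/3 - 20*(-¼))*(-2*4))*(-7) = ((4/3 + 5)*(-8))*(-7) = ((19/3)*(-8))*(-7) = -152/3*(-7) = 1064/3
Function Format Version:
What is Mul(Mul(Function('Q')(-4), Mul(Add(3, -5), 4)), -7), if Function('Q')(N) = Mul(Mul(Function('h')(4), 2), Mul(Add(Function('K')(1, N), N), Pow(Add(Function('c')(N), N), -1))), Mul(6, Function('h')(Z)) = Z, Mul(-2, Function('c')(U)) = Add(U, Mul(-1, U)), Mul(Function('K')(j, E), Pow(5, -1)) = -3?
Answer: Rational(1064, 3) ≈ 354.67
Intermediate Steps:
Function('K')(j, E) = -15 (Function('K')(j, E) = Mul(5, -3) = -15)
Function('c')(U) = 0 (Function('c')(U) = Mul(Rational(-1, 2), Add(U, Mul(-1, U))) = Mul(Rational(-1, 2), 0) = 0)
Function('h')(Z) = Mul(Rational(1, 6), Z)
Function('Q')(N) = Mul(Rational(4, 3), Pow(N, -1), Add(-15, N)) (Function('Q')(N) = Mul(Mul(Mul(Rational(1, 6), 4), 2), Mul(Add(-15, N), Pow(Add(0, N), -1))) = Mul(Mul(Rational(2, 3), 2), Mul(Add(-15, N), Pow(N, -1))) = Mul(Rational(4, 3), Mul(Pow(N, -1), Add(-15, N))) = Mul(Rational(4, 3), Pow(N, -1), Add(-15, N)))
Mul(Mul(Function('Q')(-4), Mul(Add(3, -5), 4)), -7) = Mul(Mul(Add(Rational(4, 3), Mul(-20, Pow(-4, -1))), Mul(Add(3, -5), 4)), -7) = Mul(Mul(Add(Rational(4, 3), Mul(-20, Rational(-1, 4))), Mul(-2, 4)), -7) = Mul(Mul(Add(Rational(4, 3), 5), -8), -7) = Mul(Mul(Rational(19, 3), -8), -7) = Mul(Rational(-152, 3), -7) = Rational(1064, 3)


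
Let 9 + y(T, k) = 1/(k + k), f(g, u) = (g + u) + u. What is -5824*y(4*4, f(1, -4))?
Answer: 52832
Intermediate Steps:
f(g, u) = g + 2*u
y(T, k) = -9 + 1/(2*k) (y(T, k) = -9 + 1/(k + k) = -9 + 1/(2*k))
-5824*y(4*4, f(1, -4)) = -5824*(-9 + 1/(2*(1 + 2*(-4)))) = -5824*(-9 + 1/(2*(1 - 8))) = -5824*(-9 + (1/2)/(-7)) = -5824*(-9 + (1/2)*(-1/7)) = -5824*(-9 - 1/14) = -5824*(-127/14) = 52832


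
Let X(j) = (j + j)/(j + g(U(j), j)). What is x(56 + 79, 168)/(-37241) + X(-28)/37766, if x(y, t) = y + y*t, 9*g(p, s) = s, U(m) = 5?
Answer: -4307821281/7032218030 ≈ -0.61258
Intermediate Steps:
g(p, s) = s/9
X(j) = 9/5 (X(j) = (j + j)/(j + j/9) = (2*j)/((10*j/9)) = (2*j)*(9/(10*j)) = 9/5)
x(y, t) = y + t*y
x(56 + 79, 168)/(-37241) + X(-28)/37766 = ((56 + 79)*(1 + 168))/(-37241) + (9/5)/37766 = (135*169)*(-1/37241) + (9/5)*(1/37766) = 22815*(-1/37241) + 9/188830 = -22815/37241 + 9/188830 = -4307821281/7032218030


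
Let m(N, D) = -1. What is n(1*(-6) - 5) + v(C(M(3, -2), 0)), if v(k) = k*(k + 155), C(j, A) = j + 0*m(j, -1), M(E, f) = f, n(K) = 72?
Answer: -234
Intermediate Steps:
C(j, A) = j (C(j, A) = j + 0*(-1) = j + 0 = j)
v(k) = k*(155 + k)
n(1*(-6) - 5) + v(C(M(3, -2), 0)) = 72 - 2*(155 - 2) = 72 - 2*153 = 72 - 306 = -234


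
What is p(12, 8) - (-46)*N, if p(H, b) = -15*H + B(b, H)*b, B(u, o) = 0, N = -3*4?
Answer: -732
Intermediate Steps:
N = -12
p(H, b) = -15*H (p(H, b) = -15*H + 0*b = -15*H + 0 = -15*H)
p(12, 8) - (-46)*N = -15*12 - (-46)*(-12) = -180 - 1*552 = -180 - 552 = -732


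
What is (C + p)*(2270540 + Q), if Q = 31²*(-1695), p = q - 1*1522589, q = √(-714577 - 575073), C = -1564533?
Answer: -1980836395690 + 3208225*I*√51586 ≈ -1.9808e+12 + 7.2867e+8*I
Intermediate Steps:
q = 5*I*√51586 (q = √(-1289650) = 5*I*√51586 ≈ 1135.6*I)
p = -1522589 + 5*I*√51586 (p = 5*I*√51586 - 1*1522589 = 5*I*√51586 - 1522589 = -1522589 + 5*I*√51586 ≈ -1.5226e+6 + 1135.6*I)
Q = -1628895 (Q = 961*(-1695) = -1628895)
(C + p)*(2270540 + Q) = (-1564533 + (-1522589 + 5*I*√51586))*(2270540 - 1628895) = (-3087122 + 5*I*√51586)*641645 = -1980836395690 + 3208225*I*√51586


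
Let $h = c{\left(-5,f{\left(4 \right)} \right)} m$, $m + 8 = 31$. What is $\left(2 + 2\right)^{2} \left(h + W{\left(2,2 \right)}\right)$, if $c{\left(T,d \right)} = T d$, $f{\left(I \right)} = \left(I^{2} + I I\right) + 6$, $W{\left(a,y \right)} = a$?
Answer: $-69888$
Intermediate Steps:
$m = 23$ ($m = -8 + 31 = 23$)
$f{\left(I \right)} = 6 + 2 I^{2}$ ($f{\left(I \right)} = \left(I^{2} + I^{2}\right) + 6 = 2 I^{2} + 6 = 6 + 2 I^{2}$)
$h = -4370$ ($h = - 5 \left(6 + 2 \cdot 4^{2}\right) 23 = - 5 \left(6 + 2 \cdot 16\right) 23 = - 5 \left(6 + 32\right) 23 = \left(-5\right) 38 \cdot 23 = \left(-190\right) 23 = -4370$)
$\left(2 + 2\right)^{2} \left(h + W{\left(2,2 \right)}\right) = \left(2 + 2\right)^{2} \left(-4370 + 2\right) = 4^{2} \left(-4368\right) = 16 \left(-4368\right) = -69888$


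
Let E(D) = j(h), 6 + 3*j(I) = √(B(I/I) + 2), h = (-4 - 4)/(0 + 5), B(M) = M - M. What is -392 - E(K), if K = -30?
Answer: -390 - √2/3 ≈ -390.47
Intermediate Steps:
B(M) = 0
h = -8/5 ≈ -1.6000
j(I) = -2 + √2/3 (j(I) = -2 + √(0 + 2)/3 = -2 + √2/3)
E(D) = -2 + √2/3
-392 - E(K) = -392 - (-2 + √2/3) = -392 + (2 - √2/3) = -390 - √2/3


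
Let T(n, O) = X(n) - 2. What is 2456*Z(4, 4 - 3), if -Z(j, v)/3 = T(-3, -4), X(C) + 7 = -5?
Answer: 103152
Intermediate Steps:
X(C) = -12 (X(C) = -7 - 5 = -12)
T(n, O) = -14 (T(n, O) = -12 - 2 = -14)
Z(j, v) = 42 (Z(j, v) = -3*(-14) = 42)
2456*Z(4, 4 - 3) = 2456*42 = 103152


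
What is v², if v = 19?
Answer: 361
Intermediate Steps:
v² = 19² = 361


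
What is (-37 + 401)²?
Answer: 132496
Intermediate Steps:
(-37 + 401)² = 364² = 132496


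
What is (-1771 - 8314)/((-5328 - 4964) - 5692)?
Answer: 10085/15984 ≈ 0.63094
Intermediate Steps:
(-1771 - 8314)/((-5328 - 4964) - 5692) = -10085/(-10292 - 5692) = -10085/(-15984) = -10085*(-1/15984) = 10085/15984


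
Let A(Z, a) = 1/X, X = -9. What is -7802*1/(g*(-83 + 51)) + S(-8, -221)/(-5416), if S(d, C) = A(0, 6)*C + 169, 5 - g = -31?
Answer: 2627041/389952 ≈ 6.7368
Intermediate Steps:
g = 36 (g = 5 - 1*(-31) = 5 + 31 = 36)
A(Z, a) = -1/9 (A(Z, a) = 1/(-9) = -1/9)
S(d, C) = 169 - C/9 (S(d, C) = -C/9 + 169 = 169 - C/9)
-7802*1/(g*(-83 + 51)) + S(-8, -221)/(-5416) = -7802*1/(36*(-83 + 51)) + (169 - 1/9*(-221))/(-5416) = -7802/((-32*36)) + (169 + 221/9)*(-1/5416) = -7802/(-1152) + (1742/9)*(-1/5416) = -7802*(-1/1152) - 871/24372 = 3901/576 - 871/24372 = 2627041/389952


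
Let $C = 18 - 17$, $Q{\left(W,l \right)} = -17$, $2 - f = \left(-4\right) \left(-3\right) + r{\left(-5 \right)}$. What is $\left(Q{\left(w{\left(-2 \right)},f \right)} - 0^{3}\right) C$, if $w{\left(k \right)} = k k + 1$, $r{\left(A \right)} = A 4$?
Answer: $-17$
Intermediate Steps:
$r{\left(A \right)} = 4 A$
$w{\left(k \right)} = 1 + k^{2}$ ($w{\left(k \right)} = k^{2} + 1 = 1 + k^{2}$)
$f = 10$ ($f = 2 - \left(\left(-4\right) \left(-3\right) + 4 \left(-5\right)\right) = 2 - \left(12 - 20\right) = 2 - -8 = 2 + 8 = 10$)
$C = 1$
$\left(Q{\left(w{\left(-2 \right)},f \right)} - 0^{3}\right) C = \left(-17 - 0^{3}\right) 1 = \left(-17 - 0\right) 1 = \left(-17 + 0\right) 1 = \left(-17\right) 1 = -17$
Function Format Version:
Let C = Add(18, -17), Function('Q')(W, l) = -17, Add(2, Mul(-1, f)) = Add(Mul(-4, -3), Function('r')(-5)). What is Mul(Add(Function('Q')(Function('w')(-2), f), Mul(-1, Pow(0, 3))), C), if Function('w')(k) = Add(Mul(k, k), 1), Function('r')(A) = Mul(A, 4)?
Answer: -17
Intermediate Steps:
Function('r')(A) = Mul(4, A)
Function('w')(k) = Add(1, Pow(k, 2)) (Function('w')(k) = Add(Pow(k, 2), 1) = Add(1, Pow(k, 2)))
f = 10 (f = Add(2, Mul(-1, Add(Mul(-4, -3), Mul(4, -5)))) = Add(2, Mul(-1, Add(12, -20))) = Add(2, Mul(-1, -8)) = Add(2, 8) = 10)
C = 1
Mul(Add(Function('Q')(Function('w')(-2), f), Mul(-1, Pow(0, 3))), C) = Mul(Add(-17, Mul(-1, Pow(0, 3))), 1) = Mul(Add(-17, Mul(-1, 0)), 1) = Mul(Add(-17, 0), 1) = Mul(-17, 1) = -17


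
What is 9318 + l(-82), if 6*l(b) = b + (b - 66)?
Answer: 27839/3 ≈ 9279.7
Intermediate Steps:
l(b) = -11 + b/3 (l(b) = (b + (b - 66))/6 = (b + (-66 + b))/6 = (-66 + 2*b)/6 = -11 + b/3)
9318 + l(-82) = 9318 + (-11 + (1/3)*(-82)) = 9318 + (-11 - 82/3) = 9318 - 115/3 = 27839/3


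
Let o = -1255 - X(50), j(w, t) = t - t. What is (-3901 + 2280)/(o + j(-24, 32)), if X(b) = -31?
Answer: 1621/1224 ≈ 1.3243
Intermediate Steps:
j(w, t) = 0
o = -1224 (o = -1255 - 1*(-31) = -1255 + 31 = -1224)
(-3901 + 2280)/(o + j(-24, 32)) = (-3901 + 2280)/(-1224 + 0) = -1621/(-1224) = -1621*(-1/1224) = 1621/1224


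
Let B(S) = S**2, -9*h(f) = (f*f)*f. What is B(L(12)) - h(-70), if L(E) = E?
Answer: -341704/9 ≈ -37967.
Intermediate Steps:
h(f) = -f**3/9 (h(f) = -f*f*f/9 = -f**2*f/9 = -f**3/9)
B(L(12)) - h(-70) = 12**2 - (-1)*(-70)**3/9 = 144 - (-1)*(-343000)/9 = 144 - 1*343000/9 = 144 - 343000/9 = -341704/9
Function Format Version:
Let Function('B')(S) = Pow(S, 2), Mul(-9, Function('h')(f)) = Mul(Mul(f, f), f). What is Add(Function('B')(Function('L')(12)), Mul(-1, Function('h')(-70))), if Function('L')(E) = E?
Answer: Rational(-341704, 9) ≈ -37967.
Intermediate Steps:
Function('h')(f) = Mul(Rational(-1, 9), Pow(f, 3)) (Function('h')(f) = Mul(Rational(-1, 9), Mul(Mul(f, f), f)) = Mul(Rational(-1, 9), Mul(Pow(f, 2), f)) = Mul(Rational(-1, 9), Pow(f, 3)))
Add(Function('B')(Function('L')(12)), Mul(-1, Function('h')(-70))) = Add(Pow(12, 2), Mul(-1, Mul(Rational(-1, 9), Pow(-70, 3)))) = Add(144, Mul(-1, Mul(Rational(-1, 9), -343000))) = Add(144, Mul(-1, Rational(343000, 9))) = Add(144, Rational(-343000, 9)) = Rational(-341704, 9)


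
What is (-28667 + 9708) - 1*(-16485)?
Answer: -2474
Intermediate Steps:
(-28667 + 9708) - 1*(-16485) = -18959 + 16485 = -2474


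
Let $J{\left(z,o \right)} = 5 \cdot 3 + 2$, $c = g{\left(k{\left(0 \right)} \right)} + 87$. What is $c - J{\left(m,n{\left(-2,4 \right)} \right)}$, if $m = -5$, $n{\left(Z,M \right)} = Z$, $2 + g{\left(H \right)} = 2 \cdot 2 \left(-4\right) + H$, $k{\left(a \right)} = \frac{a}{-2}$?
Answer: $52$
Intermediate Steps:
$k{\left(a \right)} = - \frac{a}{2}$ ($k{\left(a \right)} = a \left(- \frac{1}{2}\right) = - \frac{a}{2}$)
$g{\left(H \right)} = -18 + H$ ($g{\left(H \right)} = -2 + \left(2 \cdot 2 \left(-4\right) + H\right) = -2 + \left(4 \left(-4\right) + H\right) = -2 + \left(-16 + H\right) = -18 + H$)
$c = 69$ ($c = \left(-18 - 0\right) + 87 = \left(-18 + 0\right) + 87 = -18 + 87 = 69$)
$J{\left(z,o \right)} = 17$ ($J{\left(z,o \right)} = 15 + 2 = 17$)
$c - J{\left(m,n{\left(-2,4 \right)} \right)} = 69 - 17 = 52$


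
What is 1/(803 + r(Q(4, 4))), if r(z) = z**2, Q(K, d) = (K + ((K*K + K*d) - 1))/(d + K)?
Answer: 64/52617 ≈ 0.0012163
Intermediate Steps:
Q(K, d) = (-1 + K + K**2 + K*d)/(K + d) (Q(K, d) = (K + ((K**2 + K*d) - 1))/(K + d) = (K + (-1 + K**2 + K*d))/(K + d) = (-1 + K + K**2 + K*d)/(K + d))
1/(803 + r(Q(4, 4))) = 1/(803 + ((-1 + 4 + 4**2 + 4*4)/(4 + 4))**2) = 1/(803 + ((-1 + 4 + 16 + 16)/8)**2) = 1/(803 + ((1/8)*35)**2) = 1/(803 + (35/8)**2) = 1/(803 + 1225/64) = 1/(52617/64) = 64/52617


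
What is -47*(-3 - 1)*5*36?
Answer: 33840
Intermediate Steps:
-47*(-3 - 1)*5*36 = -(-188)*5*36 = -47*(-20)*36 = 940*36 = 33840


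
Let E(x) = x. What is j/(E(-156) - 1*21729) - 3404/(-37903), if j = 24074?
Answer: -837980282/829507155 ≈ -1.0102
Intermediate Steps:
j/(E(-156) - 1*21729) - 3404/(-37903) = 24074/(-156 - 1*21729) - 3404/(-37903) = 24074/(-156 - 21729) - 3404*(-1/37903) = 24074/(-21885) + 3404/37903 = 24074*(-1/21885) + 3404/37903 = -24074/21885 + 3404/37903 = -837980282/829507155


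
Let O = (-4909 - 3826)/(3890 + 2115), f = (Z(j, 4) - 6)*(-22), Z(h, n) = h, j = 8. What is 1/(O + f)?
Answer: -1201/54591 ≈ -0.022000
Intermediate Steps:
f = -44 (f = (8 - 6)*(-22) = 2*(-22) = -44)
O = -1747/1201 (O = -8735/6005 = -8735*1/6005 = -1747/1201 ≈ -1.4546)
1/(O + f) = 1/(-1747/1201 - 44) = 1/(-54591/1201) = -1201/54591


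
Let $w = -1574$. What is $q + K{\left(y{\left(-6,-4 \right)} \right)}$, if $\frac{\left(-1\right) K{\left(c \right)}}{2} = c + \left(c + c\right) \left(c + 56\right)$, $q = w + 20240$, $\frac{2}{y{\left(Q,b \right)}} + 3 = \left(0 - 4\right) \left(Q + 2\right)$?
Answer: $\frac{3148662}{169} \approx 18631.0$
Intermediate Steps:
$y{\left(Q,b \right)} = \frac{2}{-11 - 4 Q}$ ($y{\left(Q,b \right)} = \frac{2}{-3 + \left(0 - 4\right) \left(Q + 2\right)} = \frac{2}{-3 - 4 \left(2 + Q\right)} = \frac{2}{-3 - \left(8 + 4 Q\right)} = \frac{2}{-11 - 4 Q}$)
$q = 18666$ ($q = -1574 + 20240 = 18666$)
$K{\left(c \right)} = - 2 c - 4 c \left(56 + c\right)$ ($K{\left(c \right)} = - 2 \left(c + \left(c + c\right) \left(c + 56\right)\right) = - 2 \left(c + 2 c \left(56 + c\right)\right) = - 2 c - 4 c \left(56 + c\right)$)
$q + K{\left(y{\left(-6,-4 \right)} \right)} = 18666 - 2 \left(- \frac{2}{11 + 4 \left(-6\right)}\right) \left(113 + 2 \left(- \frac{2}{11 + 4 \left(-6\right)}\right)\right) = 18666 - 2 \left(- \frac{2}{11 - 24}\right) \left(113 + 2 \left(- \frac{2}{11 - 24}\right)\right) = 18666 - 2 \left(- \frac{2}{-13}\right) \left(113 + 2 \left(- \frac{2}{-13}\right)\right) = 18666 - 2 \left(\left(-2\right) \left(- \frac{1}{13}\right)\right) \left(113 + 2 \left(\left(-2\right) \left(- \frac{1}{13}\right)\right)\right) = 18666 - \frac{4 \left(113 + 2 \cdot \frac{2}{13}\right)}{13} = 18666 - \frac{4 \left(113 + \frac{4}{13}\right)}{13} = 18666 - \frac{4}{13} \cdot \frac{1473}{13} = 18666 - \frac{5892}{169} = \frac{3148662}{169}$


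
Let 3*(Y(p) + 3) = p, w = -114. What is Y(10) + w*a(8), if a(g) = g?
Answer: -2735/3 ≈ -911.67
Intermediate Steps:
Y(p) = -3 + p/3
Y(10) + w*a(8) = (-3 + (⅓)*10) - 114*8 = (-3 + 10/3) - 912 = ⅓ - 912 = -2735/3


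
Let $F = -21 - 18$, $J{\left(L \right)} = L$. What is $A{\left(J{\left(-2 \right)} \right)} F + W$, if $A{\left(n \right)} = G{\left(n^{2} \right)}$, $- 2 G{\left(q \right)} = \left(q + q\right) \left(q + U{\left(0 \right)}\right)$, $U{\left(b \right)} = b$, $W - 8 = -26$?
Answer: $606$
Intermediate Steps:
$W = -18$ ($W = 8 - 26 = -18$)
$G{\left(q \right)} = - q^{2}$ ($G{\left(q \right)} = - \frac{\left(q + q\right) \left(q + 0\right)}{2} = - \frac{2 q q}{2} = - \frac{2 q^{2}}{2} = - q^{2}$)
$F = -39$
$A{\left(n \right)} = - n^{4}$ ($A{\left(n \right)} = - \left(n^{2}\right)^{2} = - n^{4}$)
$A{\left(J{\left(-2 \right)} \right)} F + W = - \left(-2\right)^{4} \left(-39\right) - 18 = \left(-1\right) 16 \left(-39\right) - 18 = \left(-16\right) \left(-39\right) - 18 = 624 - 18 = 606$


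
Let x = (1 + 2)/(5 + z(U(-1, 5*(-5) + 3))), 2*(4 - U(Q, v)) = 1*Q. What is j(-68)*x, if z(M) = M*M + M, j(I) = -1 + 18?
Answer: 12/7 ≈ 1.7143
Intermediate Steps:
U(Q, v) = 4 - Q/2
j(I) = 17
z(M) = M + M² (z(M) = M² + M = M + M²)
x = 12/119 (x = (1 + 2)/(5 + (4 - ½*(-1))*(1 + (4 - ½*(-1)))) = 3/(5 + (4 + ½)*(1 + (4 + ½))) = 3/(5 + 9*(1 + 9/2)/2) = 3/(5 + (9/2)*(11/2)) = 3/(5 + 99/4) = 3/(119/4) = 3*(4/119) = 12/119 ≈ 0.10084)
j(-68)*x = 17*(12/119) = 12/7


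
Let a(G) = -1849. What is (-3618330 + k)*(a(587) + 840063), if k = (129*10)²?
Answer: -1638062945220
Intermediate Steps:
k = 1664100 (k = 1290² = 1664100)
(-3618330 + k)*(a(587) + 840063) = (-3618330 + 1664100)*(-1849 + 840063) = -1954230*838214 = -1638062945220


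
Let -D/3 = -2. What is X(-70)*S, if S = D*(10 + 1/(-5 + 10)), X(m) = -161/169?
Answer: -49266/845 ≈ -58.303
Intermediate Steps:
D = 6 (D = -3*(-2) = 6)
X(m) = -161/169 (X(m) = -161*1/169 = -161/169)
S = 306/5 (S = 6*(10 + 1/(-5 + 10)) = 6*(10 + 1/5) = 6*(10 + ⅕) = 6*(51/5) = 306/5 ≈ 61.200)
X(-70)*S = -161/169*306/5 = -49266/845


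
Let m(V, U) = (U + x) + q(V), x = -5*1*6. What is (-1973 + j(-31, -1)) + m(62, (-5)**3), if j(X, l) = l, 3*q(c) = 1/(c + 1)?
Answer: -402380/189 ≈ -2129.0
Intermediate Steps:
q(c) = 1/(3*(1 + c)) (q(c) = 1/(3*(c + 1)) = 1/(3*(1 + c)))
x = -30 (x = -5*6 = -30)
m(V, U) = -30 + U + 1/(3*(1 + V)) (m(V, U) = (U - 30) + 1/(3*(1 + V)) = (-30 + U) + 1/(3*(1 + V)) = -30 + U + 1/(3*(1 + V)))
(-1973 + j(-31, -1)) + m(62, (-5)**3) = (-1973 - 1) + (1/3 + (1 + 62)*(-30 + (-5)**3))/(1 + 62) = -1974 + (1/3 + 63*(-30 - 125))/63 = -1974 + (1/3 + 63*(-155))/63 = -1974 + (1/3 - 9765)/63 = -1974 + (1/63)*(-29294/3) = -1974 - 29294/189 = -402380/189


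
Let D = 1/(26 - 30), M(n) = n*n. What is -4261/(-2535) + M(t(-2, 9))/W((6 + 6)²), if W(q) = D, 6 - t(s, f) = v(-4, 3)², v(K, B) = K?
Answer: -1009739/2535 ≈ -398.32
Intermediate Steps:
t(s, f) = -10 (t(s, f) = 6 - 1*(-4)² = 6 - 1*16 = 6 - 16 = -10)
M(n) = n²
D = -¼ (D = 1/(-4) = -¼ ≈ -0.25000)
W(q) = -¼
-4261/(-2535) + M(t(-2, 9))/W((6 + 6)²) = -4261/(-2535) + (-10)²/(-¼) = -4261*(-1/2535) + 100*(-4) = 4261/2535 - 400 = -1009739/2535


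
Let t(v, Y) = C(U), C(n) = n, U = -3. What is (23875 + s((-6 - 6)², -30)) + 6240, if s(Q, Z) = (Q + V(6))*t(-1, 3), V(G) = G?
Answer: 29665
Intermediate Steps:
t(v, Y) = -3
s(Q, Z) = -18 - 3*Q (s(Q, Z) = (Q + 6)*(-3) = (6 + Q)*(-3) = -18 - 3*Q)
(23875 + s((-6 - 6)², -30)) + 6240 = (23875 + (-18 - 3*(-6 - 6)²)) + 6240 = (23875 + (-18 - 3*(-12)²)) + 6240 = (23875 + (-18 - 3*144)) + 6240 = (23875 + (-18 - 432)) + 6240 = (23875 - 450) + 6240 = 23425 + 6240 = 29665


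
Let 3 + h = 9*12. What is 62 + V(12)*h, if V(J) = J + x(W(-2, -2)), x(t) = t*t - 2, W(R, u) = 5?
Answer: 3737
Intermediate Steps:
h = 105 (h = -3 + 9*12 = -3 + 108 = 105)
x(t) = -2 + t² (x(t) = t² - 2 = -2 + t²)
V(J) = 23 + J (V(J) = J + (-2 + 5²) = J + (-2 + 25) = J + 23 = 23 + J)
62 + V(12)*h = 62 + (23 + 12)*105 = 62 + 35*105 = 62 + 3675 = 3737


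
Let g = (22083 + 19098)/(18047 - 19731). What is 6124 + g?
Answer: 10271635/1684 ≈ 6099.5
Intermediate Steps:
g = -41181/1684 (g = 41181/(-1684) = 41181*(-1/1684) = -41181/1684 ≈ -24.454)
6124 + g = 6124 - 41181/1684 = 10271635/1684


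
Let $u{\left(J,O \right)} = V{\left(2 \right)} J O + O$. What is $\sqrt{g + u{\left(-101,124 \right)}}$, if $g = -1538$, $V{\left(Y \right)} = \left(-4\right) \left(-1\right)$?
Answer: $i \sqrt{51510} \approx 226.96 i$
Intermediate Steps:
$V{\left(Y \right)} = 4$
$u{\left(J,O \right)} = O + 4 J O$ ($u{\left(J,O \right)} = 4 J O + O = O + 4 J O$)
$\sqrt{g + u{\left(-101,124 \right)}} = \sqrt{-1538 + 124 \left(1 + 4 \left(-101\right)\right)} = \sqrt{-1538 + 124 \left(1 - 404\right)} = \sqrt{-1538 + 124 \left(-403\right)} = \sqrt{-1538 - 49972} = \sqrt{-51510} = i \sqrt{51510}$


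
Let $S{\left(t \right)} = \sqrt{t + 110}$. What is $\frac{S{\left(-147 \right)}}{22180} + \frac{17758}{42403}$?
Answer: $\frac{17758}{42403} + \frac{i \sqrt{37}}{22180} \approx 0.41879 + 0.00027425 i$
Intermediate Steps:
$S{\left(t \right)} = \sqrt{110 + t}$
$\frac{S{\left(-147 \right)}}{22180} + \frac{17758}{42403} = \frac{\sqrt{110 - 147}}{22180} + \frac{17758}{42403} = \sqrt{-37} \cdot \frac{1}{22180} + 17758 \cdot \frac{1}{42403} = i \sqrt{37} \cdot \frac{1}{22180} + \frac{17758}{42403} = \frac{i \sqrt{37}}{22180} + \frac{17758}{42403} = \frac{17758}{42403} + \frac{i \sqrt{37}}{22180}$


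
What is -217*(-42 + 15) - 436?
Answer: 5423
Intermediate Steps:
-217*(-42 + 15) - 436 = -217*(-27) - 436 = 5859 - 436 = 5423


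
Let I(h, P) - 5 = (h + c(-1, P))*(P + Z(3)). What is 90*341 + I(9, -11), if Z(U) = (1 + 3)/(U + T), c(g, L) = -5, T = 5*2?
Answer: 398479/13 ≈ 30652.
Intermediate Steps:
T = 10
Z(U) = 4/(10 + U) (Z(U) = (1 + 3)/(U + 10) = 4/(10 + U))
I(h, P) = 5 + (-5 + h)*(4/13 + P) (I(h, P) = 5 + (h - 5)*(P + 4/(10 + 3)) = 5 + (-5 + h)*(P + 4/13) = 5 + (-5 + h)*(4/13 + P))
90*341 + I(9, -11) = 90*341 + (45/13 - 5*(-11) + (4/13)*9 - 11*9) = 30690 + (45/13 + 55 + 36/13 - 99) = 30690 - 491/13 = 398479/13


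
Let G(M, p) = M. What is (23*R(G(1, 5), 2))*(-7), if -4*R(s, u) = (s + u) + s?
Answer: 161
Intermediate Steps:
R(s, u) = -s/2 - u/4 (R(s, u) = -((s + u) + s)/4 = -(u + 2*s)/4 = -s/2 - u/4)
(23*R(G(1, 5), 2))*(-7) = (23*(-1/2*1 - 1/4*2))*(-7) = (23*(-1/2 - 1/2))*(-7) = (23*(-1))*(-7) = -23*(-7) = 161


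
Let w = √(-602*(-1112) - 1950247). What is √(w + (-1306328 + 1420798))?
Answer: √(114470 + I*√1280823) ≈ 338.34 + 1.672*I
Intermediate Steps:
w = I*√1280823 (w = √(669424 - 1950247) = √(-1280823) = I*√1280823 ≈ 1131.7*I)
√(w + (-1306328 + 1420798)) = √(I*√1280823 + (-1306328 + 1420798)) = √(I*√1280823 + 114470) = √(114470 + I*√1280823)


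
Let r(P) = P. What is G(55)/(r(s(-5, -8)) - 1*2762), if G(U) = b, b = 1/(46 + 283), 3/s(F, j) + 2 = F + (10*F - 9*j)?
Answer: -5/4543161 ≈ -1.1006e-6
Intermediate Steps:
s(F, j) = 3/(-2 - 9*j + 11*F) (s(F, j) = 3/(-2 + (F + (10*F - 9*j))) = 3/(-2 + (F + (-9*j + 10*F))) = 3/(-2 + (-9*j + 11*F)) = 3/(-2 - 9*j + 11*F))
b = 1/329 ≈ 0.0030395
G(U) = 1/329
G(55)/(r(s(-5, -8)) - 1*2762) = 1/(329*(-3/(2 - 11*(-5) + 9*(-8)) - 1*2762)) = 1/(329*(-3/(2 + 55 - 72) - 2762)) = 1/(329*(-3/(-15) - 2762)) = 1/(329*(-3*(-1/15) - 2762)) = 1/(329*(⅕ - 2762)) = 1/(329*(-13809/5)) = (1/329)*(-5/13809) = -5/4543161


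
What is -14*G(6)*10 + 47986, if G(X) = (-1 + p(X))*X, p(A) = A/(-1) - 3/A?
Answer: 54286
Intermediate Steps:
p(A) = -A - 3/A (p(A) = A*(-1) - 3/A = -A - 3/A)
G(X) = X*(-1 - X - 3/X) (G(X) = (-1 + (-X - 3/X))*X = (-1 - X - 3/X)*X = X*(-1 - X - 3/X))
-14*G(6)*10 + 47986 = -14*(-3 - 1*6*(1 + 6))*10 + 47986 = -14*(-3 - 1*6*7)*10 + 47986 = -14*(-3 - 42)*10 + 47986 = -14*(-45)*10 + 47986 = 630*10 + 47986 = 6300 + 47986 = 54286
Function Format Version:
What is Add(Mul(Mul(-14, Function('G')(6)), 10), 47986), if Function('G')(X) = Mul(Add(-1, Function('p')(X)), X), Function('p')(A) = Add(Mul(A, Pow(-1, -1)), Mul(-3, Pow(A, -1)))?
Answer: 54286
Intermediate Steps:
Function('p')(A) = Add(Mul(-1, A), Mul(-3, Pow(A, -1))) (Function('p')(A) = Add(Mul(A, -1), Mul(-3, Pow(A, -1))) = Add(Mul(-1, A), Mul(-3, Pow(A, -1))))
Function('G')(X) = Mul(X, Add(-1, Mul(-1, X), Mul(-3, Pow(X, -1)))) (Function('G')(X) = Mul(Add(-1, Add(Mul(-1, X), Mul(-3, Pow(X, -1)))), X) = Mul(Add(-1, Mul(-1, X), Mul(-3, Pow(X, -1))), X) = Mul(X, Add(-1, Mul(-1, X), Mul(-3, Pow(X, -1)))))
Add(Mul(Mul(-14, Function('G')(6)), 10), 47986) = Add(Mul(Mul(-14, Add(-3, Mul(-1, 6, Add(1, 6)))), 10), 47986) = Add(Mul(Mul(-14, Add(-3, Mul(-1, 6, 7))), 10), 47986) = Add(Mul(Mul(-14, Add(-3, -42)), 10), 47986) = Add(Mul(Mul(-14, -45), 10), 47986) = Add(Mul(630, 10), 47986) = Add(6300, 47986) = 54286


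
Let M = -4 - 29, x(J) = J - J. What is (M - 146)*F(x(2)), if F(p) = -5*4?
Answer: 3580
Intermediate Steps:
x(J) = 0
F(p) = -20
M = -33
(M - 146)*F(x(2)) = (-33 - 146)*(-20) = -179*(-20) = 3580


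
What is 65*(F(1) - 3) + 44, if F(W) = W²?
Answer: -86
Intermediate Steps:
65*(F(1) - 3) + 44 = 65*(1² - 3) + 44 = 65*(1 - 3) + 44 = 65*(-2) + 44 = -130 + 44 = -86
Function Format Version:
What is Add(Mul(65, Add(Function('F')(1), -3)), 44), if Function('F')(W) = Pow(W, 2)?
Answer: -86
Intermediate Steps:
Add(Mul(65, Add(Function('F')(1), -3)), 44) = Add(Mul(65, Add(Pow(1, 2), -3)), 44) = Add(Mul(65, Add(1, -3)), 44) = Add(Mul(65, -2), 44) = Add(-130, 44) = -86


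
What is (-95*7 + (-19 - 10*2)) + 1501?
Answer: 797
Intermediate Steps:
(-95*7 + (-19 - 10*2)) + 1501 = (-665 + (-19 - 20)) + 1501 = (-665 - 39) + 1501 = -704 + 1501 = 797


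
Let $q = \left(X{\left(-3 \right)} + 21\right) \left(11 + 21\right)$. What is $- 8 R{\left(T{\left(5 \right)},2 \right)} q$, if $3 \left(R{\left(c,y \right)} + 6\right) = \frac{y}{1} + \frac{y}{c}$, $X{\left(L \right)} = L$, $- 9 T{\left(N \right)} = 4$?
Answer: $31488$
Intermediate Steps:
$T{\left(N \right)} = - \frac{4}{9}$ ($T{\left(N \right)} = \left(- \frac{1}{9}\right) 4 = - \frac{4}{9}$)
$R{\left(c,y \right)} = -6 + \frac{y}{3} + \frac{y}{3 c}$ ($R{\left(c,y \right)} = -6 + \frac{\frac{y}{1} + \frac{y}{c}}{3} = -6 + \frac{y 1 + \frac{y}{c}}{3} = -6 + \frac{y + \frac{y}{c}}{3} = -6 + \left(\frac{y}{3} + \frac{y}{3 c}\right) = -6 + \frac{y}{3} + \frac{y}{3 c}$)
$q = 576$ ($q = \left(-3 + 21\right) \left(11 + 21\right) = 18 \cdot 32 = 576$)
$- 8 R{\left(T{\left(5 \right)},2 \right)} q = - 8 \frac{2 - \frac{4 \left(-18 + 2\right)}{9}}{3 \left(- \frac{4}{9}\right)} 576 = - 8 \cdot \frac{1}{3} \left(- \frac{9}{4}\right) \left(2 - - \frac{64}{9}\right) 576 = - 8 \cdot \frac{1}{3} \left(- \frac{9}{4}\right) \left(2 + \frac{64}{9}\right) 576 = - 8 \cdot \frac{1}{3} \left(- \frac{9}{4}\right) \frac{82}{9} \cdot 576 = \left(-8\right) \left(- \frac{41}{6}\right) 576 = \frac{164}{3} \cdot 576 = 31488$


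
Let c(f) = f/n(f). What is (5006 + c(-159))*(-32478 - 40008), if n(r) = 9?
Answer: -361584330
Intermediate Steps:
c(f) = f/9
(5006 + c(-159))*(-32478 - 40008) = (5006 + (⅑)*(-159))*(-32478 - 40008) = (5006 - 53/3)*(-72486) = (14965/3)*(-72486) = -361584330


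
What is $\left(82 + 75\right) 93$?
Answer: $14601$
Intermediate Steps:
$\left(82 + 75\right) 93 = 157 \cdot 93 = 14601$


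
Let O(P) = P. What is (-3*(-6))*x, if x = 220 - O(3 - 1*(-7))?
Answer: 3780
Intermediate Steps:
x = 210 (x = 220 - (3 - 1*(-7)) = 220 - (3 + 7) = 220 - 1*10 = 220 - 10 = 210)
(-3*(-6))*x = -3*(-6)*210 = 18*210 = 3780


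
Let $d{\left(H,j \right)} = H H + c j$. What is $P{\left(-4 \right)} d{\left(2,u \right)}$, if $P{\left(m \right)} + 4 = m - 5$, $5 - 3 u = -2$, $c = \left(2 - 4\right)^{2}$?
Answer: $- \frac{520}{3} \approx -173.33$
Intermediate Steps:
$c = 4$ ($c = \left(-2\right)^{2} = 4$)
$u = \frac{7}{3}$ ($u = \frac{5}{3} - - \frac{2}{3} = \frac{5}{3} + \frac{2}{3} = \frac{7}{3} \approx 2.3333$)
$d{\left(H,j \right)} = H^{2} + 4 j$ ($d{\left(H,j \right)} = H H + 4 j = H^{2} + 4 j$)
$P{\left(m \right)} = -9 + m$ ($P{\left(m \right)} = -4 + \left(m - 5\right) = -4 + \left(-5 + m\right) = -9 + m$)
$P{\left(-4 \right)} d{\left(2,u \right)} = \left(-9 - 4\right) \left(2^{2} + 4 \cdot \frac{7}{3}\right) = - 13 \left(4 + \frac{28}{3}\right) = \left(-13\right) \frac{40}{3} = - \frac{520}{3}$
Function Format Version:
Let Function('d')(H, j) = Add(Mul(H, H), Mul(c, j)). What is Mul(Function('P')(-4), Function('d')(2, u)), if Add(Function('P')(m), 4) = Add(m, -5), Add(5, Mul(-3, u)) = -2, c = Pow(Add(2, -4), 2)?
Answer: Rational(-520, 3) ≈ -173.33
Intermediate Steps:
c = 4 (c = Pow(-2, 2) = 4)
u = Rational(7, 3) (u = Add(Rational(5, 3), Mul(Rational(-1, 3), -2)) = Add(Rational(5, 3), Rational(2, 3)) = Rational(7, 3) ≈ 2.3333)
Function('d')(H, j) = Add(Pow(H, 2), Mul(4, j)) (Function('d')(H, j) = Add(Mul(H, H), Mul(4, j)) = Add(Pow(H, 2), Mul(4, j)))
Function('P')(m) = Add(-9, m) (Function('P')(m) = Add(-4, Add(m, -5)) = Add(-4, Add(-5, m)) = Add(-9, m))
Mul(Function('P')(-4), Function('d')(2, u)) = Mul(Add(-9, -4), Add(Pow(2, 2), Mul(4, Rational(7, 3)))) = Mul(-13, Add(4, Rational(28, 3))) = Mul(-13, Rational(40, 3)) = Rational(-520, 3)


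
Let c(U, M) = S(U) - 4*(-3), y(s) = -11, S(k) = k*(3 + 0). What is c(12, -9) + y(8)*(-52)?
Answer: 620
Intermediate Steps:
S(k) = 3*k (S(k) = k*3 = 3*k)
c(U, M) = 12 + 3*U (c(U, M) = 3*U - 4*(-3) = 3*U + 12 = 12 + 3*U)
c(12, -9) + y(8)*(-52) = (12 + 3*12) - 11*(-52) = (12 + 36) + 572 = 48 + 572 = 620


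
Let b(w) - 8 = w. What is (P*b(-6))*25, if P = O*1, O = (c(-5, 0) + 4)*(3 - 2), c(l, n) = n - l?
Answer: 450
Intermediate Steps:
b(w) = 8 + w
O = 9 (O = ((0 - 1*(-5)) + 4)*(3 - 2) = ((0 + 5) + 4)*1 = (5 + 4)*1 = 9*1 = 9)
P = 9 (P = 9*1 = 9)
(P*b(-6))*25 = (9*(8 - 6))*25 = (9*2)*25 = 18*25 = 450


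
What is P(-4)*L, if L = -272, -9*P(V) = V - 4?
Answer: -2176/9 ≈ -241.78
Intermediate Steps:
P(V) = 4/9 - V/9 (P(V) = -(V - 4)/9 = -(-4 + V)/9 = 4/9 - V/9)
P(-4)*L = (4/9 - 1/9*(-4))*(-272) = (4/9 + 4/9)*(-272) = (8/9)*(-272) = -2176/9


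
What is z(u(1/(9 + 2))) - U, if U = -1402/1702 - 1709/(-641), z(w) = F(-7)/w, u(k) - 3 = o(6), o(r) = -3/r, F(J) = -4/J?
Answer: -30811702/19092185 ≈ -1.6138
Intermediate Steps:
u(k) = 5/2 (u(k) = 3 - 3/6 = 3 - 3*⅙ = 3 - ½ = 5/2)
z(w) = 4/(7*w) (z(w) = (-4/(-7))/w = (-4*(-⅐))/w = 4/(7*w))
U = 1005018/545491 (U = -1402*1/1702 - 1709*(-1/641) = -701/851 + 1709/641 = 1005018/545491 ≈ 1.8424)
z(u(1/(9 + 2))) - U = 4/(7*(5/2)) - 1*1005018/545491 = (4/7)*(⅖) - 1005018/545491 = 8/35 - 1005018/545491 = -30811702/19092185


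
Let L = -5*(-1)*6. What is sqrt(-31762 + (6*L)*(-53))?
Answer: I*sqrt(41302) ≈ 203.23*I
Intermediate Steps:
L = 30 (L = 5*6 = 30)
sqrt(-31762 + (6*L)*(-53)) = sqrt(-31762 + (6*30)*(-53)) = sqrt(-31762 + 180*(-53)) = sqrt(-31762 - 9540) = sqrt(-41302) = I*sqrt(41302)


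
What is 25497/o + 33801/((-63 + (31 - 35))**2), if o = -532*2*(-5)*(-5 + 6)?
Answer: 294277353/23881480 ≈ 12.322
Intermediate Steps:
o = 5320 (o = -(-5320) = -532*(-10) = 5320)
25497/o + 33801/((-63 + (31 - 35))**2) = 25497/5320 + 33801/((-63 + (31 - 35))**2) = 25497*(1/5320) + 33801/((-63 - 4)**2) = 25497/5320 + 33801/((-67)**2) = 25497/5320 + 33801/4489 = 294277353/23881480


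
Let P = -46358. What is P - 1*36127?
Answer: -82485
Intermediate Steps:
P - 1*36127 = -46358 - 1*36127 = -46358 - 36127 = -82485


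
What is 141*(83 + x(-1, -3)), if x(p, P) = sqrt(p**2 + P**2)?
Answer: 11703 + 141*sqrt(10) ≈ 12149.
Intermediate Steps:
x(p, P) = sqrt(P**2 + p**2)
141*(83 + x(-1, -3)) = 141*(83 + sqrt((-3)**2 + (-1)**2)) = 141*(83 + sqrt(9 + 1)) = 141*(83 + sqrt(10)) = 11703 + 141*sqrt(10)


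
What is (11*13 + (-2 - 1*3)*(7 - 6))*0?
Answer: 0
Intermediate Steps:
(11*13 + (-2 - 1*3)*(7 - 6))*0 = (143 + (-2 - 3)*1)*0 = (143 - 5*1)*0 = (143 - 5)*0 = 138*0 = 0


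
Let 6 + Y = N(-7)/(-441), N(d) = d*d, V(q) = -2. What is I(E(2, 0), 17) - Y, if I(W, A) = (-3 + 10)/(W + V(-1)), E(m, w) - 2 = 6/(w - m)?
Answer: 34/9 ≈ 3.7778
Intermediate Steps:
N(d) = d**2
E(m, w) = 2 + 6/(w - m)
Y = -55/9 (Y = -6 + (-7)**2/(-441) = -6 + 49*(-1/441) = -6 - 1/9 = -55/9 ≈ -6.1111)
I(W, A) = 7/(-2 + W) (I(W, A) = (-3 + 10)/(W - 2) = 7/(-2 + W))
I(E(2, 0), 17) - Y = 7/(-2 + 2*(-3 + 2 - 1*0)/(2 - 1*0)) - 1*(-55/9) = 7/(-2 + 2*(-3 + 2 + 0)/(2 + 0)) + 55/9 = 7/(-2 + 2*(-1)/2) + 55/9 = 7/(-2 + 2*(1/2)*(-1)) + 55/9 = 7/(-2 - 1) + 55/9 = 7/(-3) + 55/9 = 7*(-1/3) + 55/9 = -7/3 + 55/9 = 34/9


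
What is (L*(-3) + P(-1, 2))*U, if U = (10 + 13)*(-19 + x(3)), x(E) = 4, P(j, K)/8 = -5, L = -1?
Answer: 12765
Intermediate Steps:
P(j, K) = -40 (P(j, K) = 8*(-5) = -40)
U = -345 (U = (10 + 13)*(-19 + 4) = 23*(-15) = -345)
(L*(-3) + P(-1, 2))*U = (-1*(-3) - 40)*(-345) = (3 - 40)*(-345) = -37*(-345) = 12765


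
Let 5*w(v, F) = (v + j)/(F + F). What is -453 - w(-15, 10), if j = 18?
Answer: -45303/100 ≈ -453.03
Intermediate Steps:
w(v, F) = (18 + v)/(10*F) (w(v, F) = ((v + 18)/(F + F))/5 = ((18 + v)/((2*F)))/5 = ((18 + v)*(1/(2*F)))/5 = ((18 + v)/(2*F))/5 = (18 + v)/(10*F))
-453 - w(-15, 10) = -453 - (18 - 15)/(10*10) = -453 - 3/(10*10) = -453 - 1*3/100 = -453 - 3/100 = -45303/100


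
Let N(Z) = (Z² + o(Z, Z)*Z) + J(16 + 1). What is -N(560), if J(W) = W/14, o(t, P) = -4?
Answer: -4359057/14 ≈ -3.1136e+5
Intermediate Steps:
J(W) = W/14 (J(W) = W*(1/14) = W/14)
N(Z) = 17/14 + Z² - 4*Z (N(Z) = (Z² - 4*Z) + (16 + 1)/14 = (Z² - 4*Z) + (1/14)*17 = (Z² - 4*Z) + 17/14 = 17/14 + Z² - 4*Z)
-N(560) = -(17/14 + 560² - 4*560) = -(17/14 + 313600 - 2240) = -1*4359057/14 = -4359057/14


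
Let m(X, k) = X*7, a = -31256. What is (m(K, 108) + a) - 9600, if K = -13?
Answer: -40947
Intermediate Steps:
m(X, k) = 7*X
(m(K, 108) + a) - 9600 = (7*(-13) - 31256) - 9600 = (-91 - 31256) - 9600 = -31347 - 9600 = -40947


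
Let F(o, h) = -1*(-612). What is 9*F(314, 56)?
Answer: 5508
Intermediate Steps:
F(o, h) = 612
9*F(314, 56) = 9*612 = 5508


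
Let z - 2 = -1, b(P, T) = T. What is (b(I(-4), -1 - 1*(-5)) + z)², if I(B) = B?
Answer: 25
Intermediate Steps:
z = 1 (z = 2 - 1 = 1)
(b(I(-4), -1 - 1*(-5)) + z)² = ((-1 - 1*(-5)) + 1)² = ((-1 + 5) + 1)² = (4 + 1)² = 5² = 25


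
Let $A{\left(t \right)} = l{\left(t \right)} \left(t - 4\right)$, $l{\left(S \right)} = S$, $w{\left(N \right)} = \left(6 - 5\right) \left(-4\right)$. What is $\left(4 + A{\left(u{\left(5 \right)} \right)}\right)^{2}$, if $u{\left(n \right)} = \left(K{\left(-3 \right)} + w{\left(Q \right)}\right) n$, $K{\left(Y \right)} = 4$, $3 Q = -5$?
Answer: $16$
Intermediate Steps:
$Q = - \frac{5}{3}$ ($Q = \frac{1}{3} \left(-5\right) = - \frac{5}{3} \approx -1.6667$)
$w{\left(N \right)} = -4$ ($w{\left(N \right)} = 1 \left(-4\right) = -4$)
$u{\left(n \right)} = 0$ ($u{\left(n \right)} = \left(4 - 4\right) n = 0 n = 0$)
$A{\left(t \right)} = t \left(-4 + t\right)$ ($A{\left(t \right)} = t \left(t - 4\right) = t \left(-4 + t\right)$)
$\left(4 + A{\left(u{\left(5 \right)} \right)}\right)^{2} = \left(4 + 0 \left(-4 + 0\right)\right)^{2} = \left(4 + 0 \left(-4\right)\right)^{2} = \left(4 + 0\right)^{2} = 4^{2} = 16$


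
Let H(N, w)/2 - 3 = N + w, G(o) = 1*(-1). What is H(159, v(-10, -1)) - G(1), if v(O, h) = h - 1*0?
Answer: 323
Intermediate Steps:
v(O, h) = h (v(O, h) = h + 0 = h)
G(o) = -1
H(N, w) = 6 + 2*N + 2*w (H(N, w) = 6 + 2*(N + w) = 6 + (2*N + 2*w) = 6 + 2*N + 2*w)
H(159, v(-10, -1)) - G(1) = (6 + 2*159 + 2*(-1)) - 1*(-1) = (6 + 318 - 2) + 1 = 322 + 1 = 323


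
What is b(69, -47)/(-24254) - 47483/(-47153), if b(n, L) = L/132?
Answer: 152020370215/150961649784 ≈ 1.0070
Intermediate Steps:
b(n, L) = L/132 (b(n, L) = L*(1/132) = L/132)
b(69, -47)/(-24254) - 47483/(-47153) = ((1/132)*(-47))/(-24254) - 47483/(-47153) = -47/132*(-1/24254) - 47483*(-1/47153) = 47/3201528 + 47483/47153 = 152020370215/150961649784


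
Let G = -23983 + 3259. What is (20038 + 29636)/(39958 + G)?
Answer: 24837/9617 ≈ 2.5826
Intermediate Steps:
G = -20724
(20038 + 29636)/(39958 + G) = (20038 + 29636)/(39958 - 20724) = 49674/19234 = 49674*(1/19234) = 24837/9617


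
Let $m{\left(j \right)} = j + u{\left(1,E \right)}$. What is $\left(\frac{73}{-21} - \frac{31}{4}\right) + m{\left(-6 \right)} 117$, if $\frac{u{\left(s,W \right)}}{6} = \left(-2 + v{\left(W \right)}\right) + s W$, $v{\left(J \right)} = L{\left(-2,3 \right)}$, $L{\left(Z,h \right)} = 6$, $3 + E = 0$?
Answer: $- \frac{943}{84} \approx -11.226$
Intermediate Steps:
$E = -3$ ($E = -3 + 0 = -3$)
$v{\left(J \right)} = 6$
$u{\left(s,W \right)} = 24 + 6 W s$ ($u{\left(s,W \right)} = 6 \left(\left(-2 + 6\right) + s W\right) = 6 \left(4 + W s\right) = 24 + 6 W s$)
$m{\left(j \right)} = 6 + j$ ($m{\left(j \right)} = j + \left(24 + 6 \left(-3\right) 1\right) = j + \left(24 - 18\right) = j + 6 = 6 + j$)
$\left(\frac{73}{-21} - \frac{31}{4}\right) + m{\left(-6 \right)} 117 = \left(\frac{73}{-21} - \frac{31}{4}\right) + \left(6 - 6\right) 117 = \left(73 \left(- \frac{1}{21}\right) - \frac{31}{4}\right) + 0 \cdot 117 = \left(- \frac{73}{21} - \frac{31}{4}\right) + 0 = - \frac{943}{84} + 0 = - \frac{943}{84}$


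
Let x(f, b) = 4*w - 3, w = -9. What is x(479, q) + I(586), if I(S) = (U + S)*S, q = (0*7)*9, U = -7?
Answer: 339255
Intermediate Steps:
q = 0 (q = 0*9 = 0)
x(f, b) = -39 (x(f, b) = 4*(-9) - 3 = -36 - 3 = -39)
I(S) = S*(-7 + S) (I(S) = (-7 + S)*S = S*(-7 + S))
x(479, q) + I(586) = -39 + 586*(-7 + 586) = -39 + 586*579 = -39 + 339294 = 339255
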